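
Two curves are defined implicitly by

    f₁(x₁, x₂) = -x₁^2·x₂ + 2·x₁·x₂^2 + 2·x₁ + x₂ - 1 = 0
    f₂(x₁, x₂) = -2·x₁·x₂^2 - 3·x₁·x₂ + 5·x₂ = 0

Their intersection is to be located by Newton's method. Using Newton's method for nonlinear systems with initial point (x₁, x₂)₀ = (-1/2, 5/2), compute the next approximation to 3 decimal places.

At (-1/2, 5/2): F = (-6.375, 22.500).
Jacobian J = [[-2·x₁·x₂ + 2·x₂^2 + 2, -x₁^2 + 4·x₁·x₂ + 1], [-2·x₂^2 - 3·x₂, -4·x₁·x₂ - 3·x₁ + 5]].
At the point, J = [[17.000, -4.250], [-20.000, 11.500]] (det J = 110.500).
Solving J·Δ = −F gives Δ = (-0.202, -2.308).
Then the next iterate is (x₁, x₂)₁ = (-0.702, 0.192).

(-0.702, 0.192)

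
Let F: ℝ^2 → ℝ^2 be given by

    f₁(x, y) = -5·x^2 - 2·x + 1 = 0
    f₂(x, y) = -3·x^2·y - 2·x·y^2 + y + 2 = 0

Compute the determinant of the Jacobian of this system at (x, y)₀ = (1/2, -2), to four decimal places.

J = [[-10·x - 2, 0], [-6·x·y - 2·y^2, -3·x^2 - 4·x·y + 1]].
At the point, J = [[-7.0000, 0.0000], [-2.0000, 4.2500]].
det J = -29.7500.

-29.7500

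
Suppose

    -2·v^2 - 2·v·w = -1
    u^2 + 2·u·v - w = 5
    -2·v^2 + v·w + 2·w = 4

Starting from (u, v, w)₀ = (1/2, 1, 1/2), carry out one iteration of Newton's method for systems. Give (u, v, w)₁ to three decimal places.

(2.379, 0.318, 1.205)

At (1/2, 1, 1/2): F = (-2.000, -4.250, -4.500).
Jacobian J = [[0, -4·v - 2·w, -2·v], [2·u + 2·v, 2·u, -1], [0, -4·v + w, v + 2]].
At the point, J = [[0.000, -5.000, -2.000], [3.000, 1.000, -1.000], [0.000, -3.500, 3.000]] (det J = 66.000).
Solving J·Δ = −F gives Δ = (1.879, -0.682, 0.705).
Then the next iterate is (u, v, w)₁ = (2.379, 0.318, 1.205).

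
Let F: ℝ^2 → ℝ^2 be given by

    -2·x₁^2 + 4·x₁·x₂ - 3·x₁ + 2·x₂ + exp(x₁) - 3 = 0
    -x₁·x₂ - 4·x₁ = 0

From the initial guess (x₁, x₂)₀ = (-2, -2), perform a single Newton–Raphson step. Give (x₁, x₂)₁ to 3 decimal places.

(0.159, -1.841)

At (-2, -2): F = (7.13534, 4.000).
Jacobian J = [[-4·x₁ + 4·x₂ + exp(x₁) - 3, 4·x₁ + 2], [-x₂ - 4, -x₁]].
At the point, J = [[-2.86466, -6.000], [-2.000, 2.000]] (det J = -17.72933).
Solving J·Δ = −F gives Δ = (2.159, 0.159).
Then the next iterate is (x₁, x₂)₁ = (0.159, -1.841).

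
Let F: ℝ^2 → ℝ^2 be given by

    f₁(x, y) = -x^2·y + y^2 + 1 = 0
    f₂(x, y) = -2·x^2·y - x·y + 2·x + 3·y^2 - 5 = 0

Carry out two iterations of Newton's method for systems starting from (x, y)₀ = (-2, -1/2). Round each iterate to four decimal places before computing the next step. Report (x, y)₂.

(2.0627, -1.2663)

At (-2, -1/2): F = (3.2500, -5.2500).
Jacobian J = [[-2·x·y, -x^2 + 2·y], [-4·x·y - y + 2, -2·x^2 - x + 6·y]].
At the point, J = [[-2.0000, -5.0000], [-1.5000, -9.0000]] (det J = 10.5000).
Solving J·Δ = −F gives Δ = (5.2857, -1.4643).
Then the next iterate is (x, y)₁ = (3.2857, -1.9643).
Round to (3.2857, -1.9643) and repeat: F = (26.064713, 62.013400), J = [[12.908201, -14.724424], [29.780702, -36.663149]].
Δ = (-1.2230, 0.6980), so (x, y)₂ = (2.0627, -1.2663).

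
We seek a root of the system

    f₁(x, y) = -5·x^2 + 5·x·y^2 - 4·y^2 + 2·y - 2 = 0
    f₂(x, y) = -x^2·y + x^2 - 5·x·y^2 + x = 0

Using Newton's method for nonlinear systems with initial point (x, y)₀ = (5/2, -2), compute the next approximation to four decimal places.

At (5/2, -2): F = (-3.2500, -28.7500).
Jacobian J = [[-10·x + 5·y^2, 10·x·y - 8·y + 2], [-2·x·y + 2·x - 5·y^2 + 1, -x^2 - 10·x·y]].
At the point, J = [[-5.0000, -32.0000], [-4.0000, 43.7500]] (det J = -346.7500).
Solving J·Δ = −F gives Δ = (-3.0633, 0.3771).
Then the next iterate is (x, y)₁ = (-0.5633, -1.6229).

(-0.5633, -1.6229)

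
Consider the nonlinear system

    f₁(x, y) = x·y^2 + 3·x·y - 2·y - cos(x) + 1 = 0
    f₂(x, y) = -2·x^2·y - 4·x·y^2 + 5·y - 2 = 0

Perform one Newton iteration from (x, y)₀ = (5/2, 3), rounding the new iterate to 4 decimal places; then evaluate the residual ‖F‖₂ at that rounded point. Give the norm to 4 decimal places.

At (5/2, 3): F = (40.801144, -114.5000).
Jacobian J = [[y^2 + 3·y + sin(x), 2·x·y + 3·x - 2], [-4·x·y - 4·y^2, -2·x^2 - 8·x·y + 5]].
At the point, J = [[18.598472, 20.5000], [-66.0000, -67.5000]] (det J = 97.603130).
Solving J·Δ = −F gives Δ = (4.1682, -5.7718).
Then the next iterate is (x, y)₁ = (6.6682, -2.7718).
Re-evaluating at (6.6682, -2.7718): F = (1.399005, 25.712776), so ‖F‖₂ = 25.7508.

25.7508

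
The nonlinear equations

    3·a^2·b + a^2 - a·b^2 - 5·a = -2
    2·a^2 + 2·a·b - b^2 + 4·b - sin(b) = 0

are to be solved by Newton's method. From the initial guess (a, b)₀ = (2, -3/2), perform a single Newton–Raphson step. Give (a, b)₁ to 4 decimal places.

(1.3946, -0.7425)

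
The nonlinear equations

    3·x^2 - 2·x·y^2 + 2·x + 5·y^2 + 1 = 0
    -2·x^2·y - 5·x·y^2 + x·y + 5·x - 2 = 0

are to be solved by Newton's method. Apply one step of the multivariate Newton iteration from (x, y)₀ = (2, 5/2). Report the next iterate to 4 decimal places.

(9.0835, -4.2750)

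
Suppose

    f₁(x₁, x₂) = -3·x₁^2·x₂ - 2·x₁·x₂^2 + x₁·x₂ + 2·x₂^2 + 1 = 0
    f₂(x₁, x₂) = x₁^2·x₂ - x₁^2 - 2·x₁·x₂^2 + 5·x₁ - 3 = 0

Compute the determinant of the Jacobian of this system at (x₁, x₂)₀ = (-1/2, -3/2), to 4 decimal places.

J = [[-6·x₁·x₂ - 2·x₂^2 + x₂, -3·x₁^2 - 4·x₁·x₂ + x₁ + 4·x₂], [2·x₁·x₂ - 2·x₁ - 2·x₂^2 + 5, x₁^2 - 4·x₁·x₂]].
At the point, J = [[-10.5000, -10.2500], [3.0000, -2.7500]].
det J = 59.6250.

59.6250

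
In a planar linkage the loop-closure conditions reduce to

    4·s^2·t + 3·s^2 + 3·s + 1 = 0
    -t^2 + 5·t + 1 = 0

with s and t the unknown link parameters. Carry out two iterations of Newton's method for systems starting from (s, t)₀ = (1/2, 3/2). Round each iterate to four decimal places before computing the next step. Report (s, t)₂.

(-4.6777, -0.4413)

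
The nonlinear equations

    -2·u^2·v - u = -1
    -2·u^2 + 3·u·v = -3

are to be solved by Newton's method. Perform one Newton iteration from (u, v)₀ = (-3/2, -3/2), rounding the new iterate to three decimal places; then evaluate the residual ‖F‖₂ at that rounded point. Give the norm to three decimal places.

At (-3/2, -3/2): F = (9.250, 5.250).
Jacobian J = [[-4·u·v - 1, -2·u^2], [-4·u + 3·v, 3·u]].
At the point, J = [[-10.000, -4.500], [1.500, -4.500]] (det J = 51.750).
Solving J·Δ = −F gives Δ = (0.348, 1.283).
Then the next iterate is (u, v)₁ = (-1.152, -0.217).
Re-evaluating at (-1.152, -0.217): F = (2.72796, 1.09574), so ‖F‖₂ = 2.940.

2.940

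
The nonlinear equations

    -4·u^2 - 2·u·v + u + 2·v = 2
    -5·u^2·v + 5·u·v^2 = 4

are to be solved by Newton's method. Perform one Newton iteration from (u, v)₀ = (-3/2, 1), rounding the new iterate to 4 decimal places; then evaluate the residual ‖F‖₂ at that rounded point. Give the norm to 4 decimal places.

8.0440

At (-3/2, 1): F = (-7.5000, -22.7500).
Jacobian J = [[-8·u - 2·v + 1, -2·u + 2], [-10·u·v + 5·v^2, -5·u^2 + 10·u·v]].
At the point, J = [[11.0000, 5.0000], [20.0000, -26.2500]] (det J = -388.7500).
Solving J·Δ = −F gives Δ = (0.7990, -0.2579).
Then the next iterate is (u, v)₁ = (-0.7010, 0.7421).
Re-evaluating at (-0.7010, 0.7421): F = (-2.141980, -7.753590), so ‖F‖₂ = 8.0440.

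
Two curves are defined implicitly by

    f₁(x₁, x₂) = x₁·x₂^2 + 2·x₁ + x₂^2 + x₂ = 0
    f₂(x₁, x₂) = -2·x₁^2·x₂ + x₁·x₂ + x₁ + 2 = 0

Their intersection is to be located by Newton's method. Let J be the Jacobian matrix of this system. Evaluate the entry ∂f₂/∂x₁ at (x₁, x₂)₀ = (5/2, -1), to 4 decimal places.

10.0000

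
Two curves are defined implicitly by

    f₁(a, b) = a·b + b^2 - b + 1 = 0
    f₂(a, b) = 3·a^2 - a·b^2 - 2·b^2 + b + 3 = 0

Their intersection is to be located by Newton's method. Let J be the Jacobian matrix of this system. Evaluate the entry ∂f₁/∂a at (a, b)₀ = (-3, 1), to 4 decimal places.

1.0000

∂f₁/∂a = b.
At (-3, 1) this is 1.0000.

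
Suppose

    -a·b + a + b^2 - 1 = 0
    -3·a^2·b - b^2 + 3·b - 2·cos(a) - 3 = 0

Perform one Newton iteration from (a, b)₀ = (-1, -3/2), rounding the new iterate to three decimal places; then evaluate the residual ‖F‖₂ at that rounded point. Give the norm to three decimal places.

25.994

At (-1, -3/2): F = (-1.250, -6.33060).
Jacobian J = [[-b + 1, -a + 2·b], [-6·a·b + 2·sin(a), -3·a^2 - 2·b + 3]].
At the point, J = [[2.500, -2.000], [-10.68294, 3.000]] (det J = -13.86588).
Solving J·Δ = −F gives Δ = (-1.184, -2.104).
Then the next iterate is (a, b)₁ = (-2.184, -3.604).
Re-evaluating at (-2.184, -3.604): F = (1.93368, 25.92185), so ‖F‖₂ = 25.994.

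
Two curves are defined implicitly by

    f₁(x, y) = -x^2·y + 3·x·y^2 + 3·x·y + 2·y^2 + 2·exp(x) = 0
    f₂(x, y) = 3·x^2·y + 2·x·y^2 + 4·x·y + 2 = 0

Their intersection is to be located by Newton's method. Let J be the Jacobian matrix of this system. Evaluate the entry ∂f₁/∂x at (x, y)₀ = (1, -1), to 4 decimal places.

7.4366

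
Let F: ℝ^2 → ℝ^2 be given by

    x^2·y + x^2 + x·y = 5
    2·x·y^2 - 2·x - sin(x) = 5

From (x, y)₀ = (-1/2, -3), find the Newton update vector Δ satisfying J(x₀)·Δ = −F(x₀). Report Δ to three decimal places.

(-12.224, 32.896)

At (-1/2, -3): F = (-4.000, -12.52057).
Jacobian J = [[2·x·y + 2·x + y, x^2 + x], [2·y^2 - cos(x) - 2, 4·x·y]].
At the point, J = [[-1.000, -0.250], [15.12242, 6.000]] (det J = -2.21940).
Solving J·Δ = −F gives Δ = (-12.224, 32.896).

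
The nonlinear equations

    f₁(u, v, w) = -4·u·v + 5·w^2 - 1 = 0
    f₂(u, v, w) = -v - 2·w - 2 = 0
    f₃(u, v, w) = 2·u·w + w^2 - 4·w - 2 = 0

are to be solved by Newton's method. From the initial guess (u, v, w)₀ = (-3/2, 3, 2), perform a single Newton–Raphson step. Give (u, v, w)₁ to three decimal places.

(-38.250, 100.000, -51.000)

At (-3/2, 3, 2): F = (37.000, -9.000, -12.000).
Jacobian J = [[-4·v, -4·u, 10·w], [0, -1, -2], [2·w, 0, 2·u + 2·w - 4]].
At the point, J = [[-12.000, 6.000, 20.000], [0.000, -1.000, -2.000], [4.000, 0.000, -3.000]] (det J = -4.000).
Solving J·Δ = −F gives Δ = (-36.750, 97.000, -53.000).
Then the next iterate is (u, v, w)₁ = (-38.250, 100.000, -51.000).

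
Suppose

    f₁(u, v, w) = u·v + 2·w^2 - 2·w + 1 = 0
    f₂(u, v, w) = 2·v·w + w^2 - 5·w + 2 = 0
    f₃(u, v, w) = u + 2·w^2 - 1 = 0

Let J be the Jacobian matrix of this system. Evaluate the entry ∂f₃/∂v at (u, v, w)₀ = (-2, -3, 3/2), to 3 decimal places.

0.000

∂f₃/∂v = 0.
At (-2, -3, 3/2) this is 0.000.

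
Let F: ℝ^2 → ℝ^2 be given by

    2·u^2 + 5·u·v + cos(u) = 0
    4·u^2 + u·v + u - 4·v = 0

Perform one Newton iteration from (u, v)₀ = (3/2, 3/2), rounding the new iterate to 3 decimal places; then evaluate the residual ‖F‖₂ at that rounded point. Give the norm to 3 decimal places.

At (3/2, 3/2): F = (15.82074, 6.750).
Jacobian J = [[4·u + 5·v - sin(u), 5·u], [8·u + v + 1, u - 4]].
At the point, J = [[12.50251, 7.500], [14.500, -2.500]] (det J = -140.00626).
Solving J·Δ = −F gives Δ = (-0.644, -1.036).
Then the next iterate is (u, v)₁ = (0.856, 0.464).
Re-evaluating at (0.856, 0.464): F = (4.10686, 2.32813), so ‖F‖₂ = 4.721.

4.721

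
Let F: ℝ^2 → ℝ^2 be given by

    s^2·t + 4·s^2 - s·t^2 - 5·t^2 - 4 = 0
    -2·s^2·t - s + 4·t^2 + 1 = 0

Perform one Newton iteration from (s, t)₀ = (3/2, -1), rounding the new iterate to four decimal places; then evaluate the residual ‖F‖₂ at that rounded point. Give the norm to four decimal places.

2.8456

At (3/2, -1): F = (-3.7500, 8.0000).
Jacobian J = [[2·s·t + 8·s - t^2, s^2 - 2·s·t - 10·t], [-4·s·t - 1, -2·s^2 + 8·t]].
At the point, J = [[8.0000, 15.2500], [5.0000, -12.5000]] (det J = -176.2500).
Solving J·Δ = −F gives Δ = (-0.4262, 0.4695).
Then the next iterate is (s, t)₁ = (1.0738, -0.5305).
Re-evaluating at (1.0738, -0.5305): F = (-1.708856, 2.275303), so ‖F‖₂ = 2.8456.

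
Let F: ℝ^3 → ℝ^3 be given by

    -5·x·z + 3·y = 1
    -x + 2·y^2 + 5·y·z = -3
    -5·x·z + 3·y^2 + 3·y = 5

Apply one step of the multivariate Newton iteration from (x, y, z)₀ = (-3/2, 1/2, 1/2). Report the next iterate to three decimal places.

At (-3/2, 1/2, 1/2): F = (4.250, 6.250, 1.000).
Jacobian J = [[-5·z, 3, -5·x], [-1, 4·y + 5·z, 5·y], [-5·z, 6·y + 3, -5·x]].
At the point, J = [[-2.500, 3.000, 7.500], [-1.000, 4.500, 2.500], [-2.500, 6.000, 7.500]] (det J = -3.750).
Solving J·Δ = −F gives Δ = (51.750, 1.083, 16.250).
Then the next iterate is (x, y, z)₁ = (50.250, 1.583, 16.750).

(50.250, 1.583, 16.750)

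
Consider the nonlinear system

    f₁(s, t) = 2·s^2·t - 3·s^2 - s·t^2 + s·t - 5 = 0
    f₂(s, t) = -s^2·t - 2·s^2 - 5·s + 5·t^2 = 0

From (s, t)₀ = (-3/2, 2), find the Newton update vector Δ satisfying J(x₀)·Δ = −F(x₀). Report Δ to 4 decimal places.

(-1.0680, -0.6211)

At (-3/2, 2): F = (0.2500, 18.5000).
Jacobian J = [[4·s·t - 6·s - t^2 + t, 2·s^2 - 2·s·t + s], [-2·s·t - 4·s - 5, -s^2 + 10·t]].
At the point, J = [[-5.0000, 9.0000], [7.0000, 17.7500]] (det J = -151.7500).
Solving J·Δ = −F gives Δ = (-1.0680, -0.6211).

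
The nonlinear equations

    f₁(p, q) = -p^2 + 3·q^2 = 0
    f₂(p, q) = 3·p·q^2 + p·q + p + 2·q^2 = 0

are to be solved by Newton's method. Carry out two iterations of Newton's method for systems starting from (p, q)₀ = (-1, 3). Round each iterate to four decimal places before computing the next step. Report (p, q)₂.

At (-1, 3): F = (26.0000, -13.0000).
Jacobian J = [[-2·p, 6·q], [3·q^2 + q + 1, 6·p·q + p + 4·q]].
At the point, J = [[2.0000, 18.0000], [31.0000, -7.0000]] (det J = -572.0000).
Solving J·Δ = −F gives Δ = (0.0909, -1.4545).
Then the next iterate is (p, q)₁ = (-0.9091, 1.5455).
Round to (-0.9091, 1.5455) and repeat: F = (6.339248, -4.051321), J = [[1.8182, 9.2730], [9.711211, -3.157184]].
Δ = (0.1832, -0.7196), so (p, q)₂ = (-0.7259, 0.8259).

(-0.7259, 0.8259)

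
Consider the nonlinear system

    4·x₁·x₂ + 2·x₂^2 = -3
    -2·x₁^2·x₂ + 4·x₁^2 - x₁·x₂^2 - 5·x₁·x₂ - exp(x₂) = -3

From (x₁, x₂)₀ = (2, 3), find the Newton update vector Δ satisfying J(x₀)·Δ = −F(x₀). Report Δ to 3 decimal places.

At (2, 3): F = (45.000, -73.08554).
Jacobian J = [[4·x₂, 4·x₁ + 4·x₂], [-4·x₁·x₂ + 8·x₁ - x₂^2 - 5·x₂, -2·x₁^2 - 2·x₁·x₂ - 5·x₁ - exp(x₂)]].
At the point, J = [[12.000, 20.000], [-32.000, -50.08554]] (det J = 38.97356).
Solving J·Δ = −F gives Δ = (20.325, -14.445).

(20.325, -14.445)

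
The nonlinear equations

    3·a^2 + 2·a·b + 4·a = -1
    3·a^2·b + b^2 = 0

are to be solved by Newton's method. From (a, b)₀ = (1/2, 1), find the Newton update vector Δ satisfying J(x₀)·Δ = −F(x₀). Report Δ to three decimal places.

(-0.520, -0.069)

At (1/2, 1): F = (4.750, 1.750).
Jacobian J = [[6·a + 2·b + 4, 2·a], [6·a·b, 3·a^2 + 2·b]].
At the point, J = [[9.000, 1.000], [3.000, 2.750]] (det J = 21.750).
Solving J·Δ = −F gives Δ = (-0.520, -0.069).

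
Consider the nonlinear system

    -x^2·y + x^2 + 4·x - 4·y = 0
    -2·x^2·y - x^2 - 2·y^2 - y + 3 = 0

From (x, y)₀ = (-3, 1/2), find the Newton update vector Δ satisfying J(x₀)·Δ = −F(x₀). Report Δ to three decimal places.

At (-3, 1/2): F = (-9.500, -16.000).
Jacobian J = [[-2·x·y + 2·x + 4, -x^2 - 4], [-4·x·y - 2·x, -2·x^2 - 4·y - 1]].
At the point, J = [[1.000, -13.000], [12.000, -21.000]] (det J = 135.000).
Solving J·Δ = −F gives Δ = (0.063, -0.726).

(0.063, -0.726)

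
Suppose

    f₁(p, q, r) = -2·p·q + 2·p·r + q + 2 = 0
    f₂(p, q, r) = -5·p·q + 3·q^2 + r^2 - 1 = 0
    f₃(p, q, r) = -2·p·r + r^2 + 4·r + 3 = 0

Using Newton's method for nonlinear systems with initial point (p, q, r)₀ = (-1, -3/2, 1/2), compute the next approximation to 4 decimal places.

(-0.6285, -1.3885, -0.3398)

At (-1, -3/2, 1/2): F = (-3.5000, -1.5000, 6.2500).
Jacobian J = [[-2·q + 2·r, -2·p + 1, 2·p], [-5·q, -5·p + 6·q, 2·r], [-2·r, 0, -2·p + 2·r + 4]].
At the point, J = [[4.0000, 3.0000, -2.0000], [7.5000, -4.0000, 1.0000], [-1.0000, 0.0000, 7.0000]] (det J = -264.5000).
Solving J·Δ = −F gives Δ = (0.3715, 0.1115, -0.8398).
Then the next iterate is (p, q, r)₁ = (-0.6285, -1.3885, -0.3398).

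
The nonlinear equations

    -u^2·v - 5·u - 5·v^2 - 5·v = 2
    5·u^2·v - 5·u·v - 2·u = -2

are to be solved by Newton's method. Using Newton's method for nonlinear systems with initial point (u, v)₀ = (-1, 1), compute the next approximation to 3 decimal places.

At (-1, 1): F = (-8.000, 14.000).
Jacobian J = [[-2·u·v - 5, -u^2 - 10·v - 5], [10·u·v - 5·v - 2, 5·u^2 - 5·u]].
At the point, J = [[-3.000, -16.000], [-17.000, 10.000]] (det J = -302.000).
Solving J·Δ = −F gives Δ = (0.477, -0.589).
Then the next iterate is (u, v)₁ = (-0.523, 0.411).

(-0.523, 0.411)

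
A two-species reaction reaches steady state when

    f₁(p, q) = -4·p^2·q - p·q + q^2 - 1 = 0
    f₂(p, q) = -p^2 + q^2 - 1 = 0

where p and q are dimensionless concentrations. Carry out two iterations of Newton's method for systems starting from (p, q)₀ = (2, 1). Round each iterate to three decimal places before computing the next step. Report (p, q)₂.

At (2, 1): F = (-18.000, -4.000).
Jacobian J = [[-8·p·q - q, -4·p^2 - p + 2·q], [-2·p, 2·q]].
At the point, J = [[-17.000, -16.000], [-4.000, 2.000]] (det J = -98.000).
Solving J·Δ = −F gives Δ = (-1.020, -0.041).
Then the next iterate is (p, q)₁ = (0.980, 0.959).
Round to (0.980, 0.959) and repeat: F = (-4.70423, -1.04072), J = [[-8.47756, -2.90360], [-1.960, 1.918]].
Δ = (-0.549, -0.018), so (p, q)₂ = (0.431, 0.941).

(0.431, 0.941)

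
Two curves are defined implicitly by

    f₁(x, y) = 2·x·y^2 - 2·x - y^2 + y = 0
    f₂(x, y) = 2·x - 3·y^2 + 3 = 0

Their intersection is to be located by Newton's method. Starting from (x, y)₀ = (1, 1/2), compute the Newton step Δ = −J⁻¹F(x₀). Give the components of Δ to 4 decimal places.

(9.5000, 7.7500)

At (1, 1/2): F = (-1.2500, 4.2500).
Jacobian J = [[2·y^2 - 2, 4·x·y - 2·y + 1], [2, -6·y]].
At the point, J = [[-1.5000, 2.0000], [2.0000, -3.0000]] (det J = 0.5000).
Solving J·Δ = −F gives Δ = (9.5000, 7.7500).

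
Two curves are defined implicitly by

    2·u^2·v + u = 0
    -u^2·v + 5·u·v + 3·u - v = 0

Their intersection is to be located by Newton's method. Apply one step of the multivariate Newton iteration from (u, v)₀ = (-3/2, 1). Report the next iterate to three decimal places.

At (-3/2, 1): F = (3.000, -15.250).
Jacobian J = [[4·u·v + 1, 2·u^2], [-2·u·v + 5·v + 3, -u^2 + 5·u - 1]].
At the point, J = [[-5.000, 4.500], [11.000, -10.750]] (det J = 4.250).
Solving J·Δ = −F gives Δ = (-8.559, -10.176).
Then the next iterate is (u, v)₁ = (-10.059, -9.176).

(-10.059, -9.176)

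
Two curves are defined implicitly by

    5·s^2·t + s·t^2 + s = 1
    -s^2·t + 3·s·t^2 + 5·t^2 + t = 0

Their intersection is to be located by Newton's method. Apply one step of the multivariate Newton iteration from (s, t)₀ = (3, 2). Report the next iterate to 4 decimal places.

(2.1308, 1.1667)

At (3, 2): F = (104.0000, 40.0000).
Jacobian J = [[10·s·t + t^2 + 1, 5·s^2 + 2·s·t], [-2·s·t + 3·t^2, -s^2 + 6·s·t + 10·t + 1]].
At the point, J = [[65.0000, 57.0000], [0.0000, 48.0000]] (det J = 3120.0000).
Solving J·Δ = −F gives Δ = (-0.8692, -0.8333).
Then the next iterate is (s, t)₁ = (2.1308, 1.1667).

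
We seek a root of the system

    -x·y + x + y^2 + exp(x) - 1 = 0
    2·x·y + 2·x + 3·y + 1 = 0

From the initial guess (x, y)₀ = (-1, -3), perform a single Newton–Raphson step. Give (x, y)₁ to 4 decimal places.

At (-1, -3): F = (4.367879, -4.0000).
Jacobian J = [[-y + exp(x) + 1, -x + 2·y], [2·y + 2, 2·x + 3]].
At the point, J = [[4.367879, -5.0000], [-4.0000, 1.0000]] (det J = -15.632121).
Solving J·Δ = −F gives Δ = (-1.0000, 0.0000).
Then the next iterate is (x, y)₁ = (-2.0000, -3.0000).

(-2.0000, -3.0000)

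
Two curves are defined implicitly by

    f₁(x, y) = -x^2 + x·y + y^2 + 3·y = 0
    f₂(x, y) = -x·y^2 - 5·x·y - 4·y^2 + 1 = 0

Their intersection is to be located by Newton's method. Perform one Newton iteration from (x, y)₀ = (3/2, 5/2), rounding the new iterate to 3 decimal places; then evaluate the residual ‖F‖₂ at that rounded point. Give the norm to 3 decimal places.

11.554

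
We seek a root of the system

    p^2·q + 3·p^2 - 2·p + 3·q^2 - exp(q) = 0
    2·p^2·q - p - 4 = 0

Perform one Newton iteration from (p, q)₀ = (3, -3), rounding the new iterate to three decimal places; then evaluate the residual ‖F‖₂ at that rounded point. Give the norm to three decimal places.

At (3, -3): F = (20.95021, -61.000).
Jacobian J = [[2·p·q + 6·p - 2, p^2 + 6·q - exp(q)], [4·p·q - 1, 2·p^2]].
At the point, J = [[-2.000, -9.04979], [-37.000, 18.000]] (det J = -370.84212).
Solving J·Δ = −F gives Δ = (-0.472, 2.419).
Then the next iterate is (p, q)₁ = (2.528, -0.581).
Re-evaluating at (2.528, -0.581): F = (10.85665, -13.95409), so ‖F‖₂ = 17.680.

17.680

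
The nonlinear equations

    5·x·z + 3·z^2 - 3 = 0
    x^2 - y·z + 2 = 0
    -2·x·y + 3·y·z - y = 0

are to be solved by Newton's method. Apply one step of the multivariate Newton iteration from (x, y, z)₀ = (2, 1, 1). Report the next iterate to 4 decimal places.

(0.6919, 0.9838, 0.7838)

At (2, 1, 1): F = (10.0000, 5.0000, -2.0000).
Jacobian J = [[5·z, 0, 5·x + 6·z], [2·x, -z, -y], [-2·y, -2·x + 3·z - 1, 3·y]].
At the point, J = [[5.0000, 0.0000, 16.0000], [4.0000, -1.0000, -1.0000], [-2.0000, -2.0000, 3.0000]] (det J = -185.0000).
Solving J·Δ = −F gives Δ = (-1.3081, -0.0162, -0.2162).
Then the next iterate is (x, y, z)₁ = (0.6919, 0.9838, 0.7838).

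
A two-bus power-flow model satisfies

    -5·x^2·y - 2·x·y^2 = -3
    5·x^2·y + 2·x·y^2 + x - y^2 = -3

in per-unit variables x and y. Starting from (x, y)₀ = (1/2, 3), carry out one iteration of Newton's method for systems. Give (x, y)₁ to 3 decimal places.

At (1/2, 3): F = (-9.750, 7.250).
Jacobian J = [[-10·x·y - 2·y^2, -5·x^2 - 4·x·y], [10·x·y + 2·y^2 + 1, 5·x^2 + 4·x·y - 2·y]].
At the point, J = [[-33.000, -7.250], [34.000, 1.250]] (det J = 205.250).
Solving J·Δ = −F gives Δ = (-0.197, -0.449).
Then the next iterate is (x, y)₁ = (0.303, 2.551).

(0.303, 2.551)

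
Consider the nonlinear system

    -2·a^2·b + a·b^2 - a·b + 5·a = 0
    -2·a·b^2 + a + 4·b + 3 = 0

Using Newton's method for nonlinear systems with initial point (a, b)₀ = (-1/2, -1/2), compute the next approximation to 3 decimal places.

At (-1/2, -1/2): F = (-2.625, 0.750).
Jacobian J = [[-4·a·b + b^2 - b + 5, -2·a^2 + 2·a·b - a], [-2·b^2 + 1, -4·a·b + 4]].
At the point, J = [[4.750, 0.500], [0.500, 3.000]] (det J = 14.000).
Solving J·Δ = −F gives Δ = (0.589, -0.348).
Then the next iterate is (a, b)₁ = (0.089, -0.848).

(0.089, -0.848)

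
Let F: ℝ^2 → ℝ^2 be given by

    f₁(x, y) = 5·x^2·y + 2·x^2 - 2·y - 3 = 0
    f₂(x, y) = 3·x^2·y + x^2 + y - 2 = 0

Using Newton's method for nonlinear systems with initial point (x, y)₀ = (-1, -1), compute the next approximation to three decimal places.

(-0.917, 0.167)

At (-1, -1): F = (-4.000, -5.000).
Jacobian J = [[10·x·y + 4·x, 5·x^2 - 2], [6·x·y + 2·x, 3·x^2 + 1]].
At the point, J = [[6.000, 3.000], [4.000, 4.000]] (det J = 12.000).
Solving J·Δ = −F gives Δ = (0.083, 1.167).
Then the next iterate is (x, y)₁ = (-0.917, 0.167).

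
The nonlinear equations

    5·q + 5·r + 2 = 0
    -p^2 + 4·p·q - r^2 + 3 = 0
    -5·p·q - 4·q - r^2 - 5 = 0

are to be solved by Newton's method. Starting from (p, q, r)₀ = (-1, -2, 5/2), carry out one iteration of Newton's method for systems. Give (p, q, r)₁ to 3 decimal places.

(0.266, -2.652, 2.252)

At (-1, -2, 5/2): F = (4.500, 3.750, -13.250).
Jacobian J = [[0, 5, 5], [-2·p + 4·q, 4·p, -2·r], [-5·q, -5·p - 4, -2·r]].
At the point, J = [[0.000, 5.000, 5.000], [-6.000, -4.000, -5.000], [10.000, 1.000, -5.000]] (det J = -230.000).
Solving J·Δ = −F gives Δ = (1.266, -0.652, -0.248).
Then the next iterate is (p, q, r)₁ = (0.266, -2.652, 2.252).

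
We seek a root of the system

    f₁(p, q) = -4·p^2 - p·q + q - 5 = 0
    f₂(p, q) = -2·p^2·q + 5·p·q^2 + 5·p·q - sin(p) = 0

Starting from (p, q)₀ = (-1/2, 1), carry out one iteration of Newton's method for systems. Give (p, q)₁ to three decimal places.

(0.570, 1.860)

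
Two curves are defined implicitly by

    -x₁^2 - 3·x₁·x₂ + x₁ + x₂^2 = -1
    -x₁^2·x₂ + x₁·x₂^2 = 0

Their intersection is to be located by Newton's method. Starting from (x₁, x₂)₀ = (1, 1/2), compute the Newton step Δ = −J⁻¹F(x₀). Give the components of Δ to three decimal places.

(-0.333, 0.292)

At (1, 1/2): F = (-0.250, -0.250).
Jacobian J = [[-2·x₁ - 3·x₂ + 1, -3·x₁ + 2·x₂], [-2·x₁·x₂ + x₂^2, -x₁^2 + 2·x₁·x₂]].
At the point, J = [[-2.500, -2.000], [-0.750, 0.000]] (det J = -1.500).
Solving J·Δ = −F gives Δ = (-0.333, 0.292).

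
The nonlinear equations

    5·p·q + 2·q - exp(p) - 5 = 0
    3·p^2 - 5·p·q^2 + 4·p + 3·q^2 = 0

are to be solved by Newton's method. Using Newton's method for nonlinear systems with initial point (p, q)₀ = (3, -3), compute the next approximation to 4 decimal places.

At (3, -3): F = (-76.085537, -69.0000).
Jacobian J = [[5·q - exp(p), 5·p + 2], [6·p - 5·q^2 + 4, -10·p·q + 6·q]].
At the point, J = [[-35.085537, 17.0000], [-23.0000, 72.0000]] (det J = -2135.158658).
Solving J·Δ = −F gives Δ = (-2.0163, 0.3142).
Then the next iterate is (p, q)₁ = (0.9837, -2.6858).

(0.9837, -2.6858)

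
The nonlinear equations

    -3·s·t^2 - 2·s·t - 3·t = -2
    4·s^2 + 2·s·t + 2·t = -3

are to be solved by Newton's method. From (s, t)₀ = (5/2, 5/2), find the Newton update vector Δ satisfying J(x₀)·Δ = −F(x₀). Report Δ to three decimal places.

At (5/2, 5/2): F = (-64.875, 45.500).
Jacobian J = [[-3·t^2 - 2·t, -6·s·t - 2·s - 3], [8·s + 2·t, 2·s + 2]].
At the point, J = [[-23.750, -45.500], [25.000, 7.000]] (det J = 971.250).
Solving J·Δ = −F gives Δ = (-1.664, -0.557).

(-1.664, -0.557)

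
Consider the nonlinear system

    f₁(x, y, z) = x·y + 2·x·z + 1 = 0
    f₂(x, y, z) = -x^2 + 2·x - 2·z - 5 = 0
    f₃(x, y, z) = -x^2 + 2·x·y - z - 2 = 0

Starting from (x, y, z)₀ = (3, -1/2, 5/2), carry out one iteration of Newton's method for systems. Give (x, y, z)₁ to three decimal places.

(-0.900, -2.083, 3.800)

At (3, -1/2, 5/2): F = (14.500, -13.000, -16.500).
Jacobian J = [[y + 2·z, x, 2·x], [-2·x + 2, 0, -2], [-2·x + 2·y, 2·x, -1]].
At the point, J = [[4.500, 3.000, 6.000], [-4.000, 0.000, -2.000], [-7.000, 6.000, -1.000]] (det J = -60.000).
Solving J·Δ = −F gives Δ = (-3.900, -1.583, 1.300).
Then the next iterate is (x, y, z)₁ = (-0.900, -2.083, 3.800).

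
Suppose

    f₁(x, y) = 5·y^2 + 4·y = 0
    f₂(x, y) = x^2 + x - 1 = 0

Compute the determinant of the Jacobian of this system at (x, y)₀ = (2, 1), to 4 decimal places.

-70.0000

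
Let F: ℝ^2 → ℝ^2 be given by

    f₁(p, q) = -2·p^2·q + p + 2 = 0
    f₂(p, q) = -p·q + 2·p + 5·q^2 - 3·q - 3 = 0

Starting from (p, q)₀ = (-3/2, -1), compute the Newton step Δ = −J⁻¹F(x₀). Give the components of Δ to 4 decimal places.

At (-3/2, -1): F = (5.0000, 0.5000).
Jacobian J = [[-4·p·q + 1, -2·p^2], [-q + 2, -p + 10·q - 3]].
At the point, J = [[-5.0000, -4.5000], [3.0000, -11.5000]] (det J = 71.0000).
Solving J·Δ = −F gives Δ = (0.7782, 0.2465).

(0.7782, 0.2465)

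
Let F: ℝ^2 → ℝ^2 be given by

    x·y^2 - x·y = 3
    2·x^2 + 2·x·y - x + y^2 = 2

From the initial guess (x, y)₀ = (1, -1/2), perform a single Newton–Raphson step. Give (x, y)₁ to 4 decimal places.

At (1, -1/2): F = (-2.2500, -1.7500).
Jacobian J = [[y^2 - y, 2·x·y - x], [4·x + 2·y - 1, 2·x + 2·y]].
At the point, J = [[0.7500, -2.0000], [2.0000, 1.0000]] (det J = 4.7500).
Solving J·Δ = −F gives Δ = (1.2105, -0.6711).
Then the next iterate is (x, y)₁ = (2.2105, -1.1711).

(2.2105, -1.1711)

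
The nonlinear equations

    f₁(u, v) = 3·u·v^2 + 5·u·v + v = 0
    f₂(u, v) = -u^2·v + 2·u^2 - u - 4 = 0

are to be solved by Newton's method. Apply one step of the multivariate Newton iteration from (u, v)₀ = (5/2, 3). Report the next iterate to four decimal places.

At (5/2, 3): F = (108.0000, -12.7500).
Jacobian J = [[3·v^2 + 5·v, 6·u·v + 5·u + 1], [-2·u·v + 4·u - 1, -u^2]].
At the point, J = [[42.0000, 58.5000], [-6.0000, -6.2500]] (det J = 88.5000).
Solving J·Δ = −F gives Δ = (-0.8008, -1.2712).
Then the next iterate is (u, v)₁ = (1.6992, 1.7288).

(1.6992, 1.7288)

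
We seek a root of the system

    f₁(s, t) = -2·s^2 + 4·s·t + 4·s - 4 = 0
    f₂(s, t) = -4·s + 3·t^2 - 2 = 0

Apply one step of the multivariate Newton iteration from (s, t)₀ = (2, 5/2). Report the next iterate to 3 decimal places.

(0.607, 1.545)

At (2, 5/2): F = (16.000, 8.750).
Jacobian J = [[-4·s + 4·t + 4, 4·s], [-4, 6·t]].
At the point, J = [[6.000, 8.000], [-4.000, 15.000]] (det J = 122.000).
Solving J·Δ = −F gives Δ = (-1.393, -0.955).
Then the next iterate is (s, t)₁ = (0.607, 1.545).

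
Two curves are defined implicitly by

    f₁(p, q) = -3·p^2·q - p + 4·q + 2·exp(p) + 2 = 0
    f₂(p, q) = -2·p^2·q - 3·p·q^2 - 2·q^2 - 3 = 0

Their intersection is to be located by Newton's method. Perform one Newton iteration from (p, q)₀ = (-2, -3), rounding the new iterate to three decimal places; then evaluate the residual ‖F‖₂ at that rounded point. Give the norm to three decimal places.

17.987

At (-2, -3): F = (28.27067, 57.000).
Jacobian J = [[-6·p·q + 2·exp(p) - 1, -3·p^2 + 4], [-4·p·q - 3·q^2, -2·p^2 - 6·p·q - 4·q]].
At the point, J = [[-36.72933, -8.000], [-51.000, -32.000]] (det J = 767.33854).
Solving J·Δ = −F gives Δ = (0.585, 0.849).
Then the next iterate is (p, q)₁ = (-1.415, -2.151).
Re-evaluating at (-1.415, -2.151): F = (8.21721, 16.00074), so ‖F‖₂ = 17.987.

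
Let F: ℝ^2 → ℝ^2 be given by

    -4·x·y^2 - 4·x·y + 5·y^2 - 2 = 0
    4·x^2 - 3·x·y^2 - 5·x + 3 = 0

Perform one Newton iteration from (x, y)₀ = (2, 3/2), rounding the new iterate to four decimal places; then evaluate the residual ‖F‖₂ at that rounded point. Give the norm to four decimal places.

6.3415

At (2, 3/2): F = (-20.7500, -4.5000).
Jacobian J = [[-4·y^2 - 4·y, -8·x·y - 4·x + 10·y], [8·x - 3·y^2 - 5, -6·x·y]].
At the point, J = [[-15.0000, -17.0000], [4.2500, -18.0000]] (det J = 342.2500).
Solving J·Δ = −F gives Δ = (-0.8678, -0.4549).
Then the next iterate is (x, y)₁ = (1.1322, 1.0451).
Re-evaluating at (1.1322, 1.0451): F = (-6.218388, -1.243375), so ‖F‖₂ = 6.3415.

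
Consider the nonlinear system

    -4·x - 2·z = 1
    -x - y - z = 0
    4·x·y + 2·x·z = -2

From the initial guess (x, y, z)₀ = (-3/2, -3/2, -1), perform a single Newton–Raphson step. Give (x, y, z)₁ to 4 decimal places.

At (-3/2, -3/2, -1): F = (7.0000, 4.0000, 14.0000).
Jacobian J = [[-4, 0, -2], [-1, -1, -1], [4·y + 2·z, 4·x, 2·x]].
At the point, J = [[-4.0000, 0.0000, -2.0000], [-1.0000, -1.0000, -1.0000], [-8.0000, -6.0000, -3.0000]] (det J = 16.0000).
Solving J·Δ = −F gives Δ = (0.0625, 0.5625, 3.3750).
Then the next iterate is (x, y, z)₁ = (-1.4375, -0.9375, 2.3750).

(-1.4375, -0.9375, 2.3750)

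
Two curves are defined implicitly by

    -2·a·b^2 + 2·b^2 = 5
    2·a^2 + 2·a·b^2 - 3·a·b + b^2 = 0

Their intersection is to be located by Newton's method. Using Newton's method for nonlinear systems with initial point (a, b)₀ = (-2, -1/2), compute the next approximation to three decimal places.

At (-2, -1/2): F = (-3.500, 4.250).
Jacobian J = [[-2·b^2, -4·a·b + 4·b], [4·a + 2·b^2 - 3·b, 4·a·b - 3·a + 2·b]].
At the point, J = [[-0.500, -6.000], [-6.000, 9.000]] (det J = -40.500).
Solving J·Δ = −F gives Δ = (-0.148, -0.571).
Then the next iterate is (a, b)₁ = (-2.148, -1.071).

(-2.148, -1.071)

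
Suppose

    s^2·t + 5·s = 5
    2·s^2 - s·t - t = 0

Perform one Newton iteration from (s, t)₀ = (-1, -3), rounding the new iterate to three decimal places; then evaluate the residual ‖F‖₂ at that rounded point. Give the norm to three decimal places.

At (-1, -3): F = (-13.000, 2.000).
Jacobian J = [[2·s·t + 5, s^2], [4·s - t, -s - 1]].
At the point, J = [[11.000, 1.000], [-1.000, 0.000]] (det J = 1.000).
Solving J·Δ = −F gives Δ = (2.000, -9.000).
Then the next iterate is (s, t)₁ = (1.000, -12.000).
Re-evaluating at (1.000, -12.000): F = (-12.000, 26.000), so ‖F‖₂ = 28.636.

28.636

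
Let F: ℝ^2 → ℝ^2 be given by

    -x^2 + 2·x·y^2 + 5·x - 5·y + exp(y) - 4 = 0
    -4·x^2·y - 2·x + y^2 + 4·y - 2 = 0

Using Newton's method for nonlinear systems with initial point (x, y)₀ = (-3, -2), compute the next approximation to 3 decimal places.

(-3.474, 0.659)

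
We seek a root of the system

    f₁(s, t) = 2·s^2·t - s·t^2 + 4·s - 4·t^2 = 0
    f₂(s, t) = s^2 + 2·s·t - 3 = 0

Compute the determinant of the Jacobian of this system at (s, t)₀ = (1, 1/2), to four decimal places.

J = [[4·s·t - t^2 + 4, 2·s^2 - 2·s·t - 8·t], [2·s + 2·t, 2·s]].
At the point, J = [[5.7500, -3.0000], [3.0000, 2.0000]].
det J = 20.5000.

20.5000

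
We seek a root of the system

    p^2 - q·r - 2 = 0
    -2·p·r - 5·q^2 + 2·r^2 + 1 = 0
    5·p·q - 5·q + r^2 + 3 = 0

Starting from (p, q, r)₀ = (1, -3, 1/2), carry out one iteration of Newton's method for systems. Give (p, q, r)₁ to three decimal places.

At (1, -3, 1/2): F = (0.500, -44.500, 3.250).
Jacobian J = [[2·p, -r, -q], [-2·r, -10·q, -2·p + 4·r], [5·q, 5·p - 5, 2·r]].
At the point, J = [[2.000, -0.500, 3.000], [-1.000, 30.000, 0.000], [-15.000, 0.000, 1.000]] (det J = 1409.500).
Solving J·Δ = −F gives Δ = (0.213, 1.490, -0.060).
Then the next iterate is (p, q, r)₁ = (1.213, -1.510, 0.440).

(1.213, -1.510, 0.440)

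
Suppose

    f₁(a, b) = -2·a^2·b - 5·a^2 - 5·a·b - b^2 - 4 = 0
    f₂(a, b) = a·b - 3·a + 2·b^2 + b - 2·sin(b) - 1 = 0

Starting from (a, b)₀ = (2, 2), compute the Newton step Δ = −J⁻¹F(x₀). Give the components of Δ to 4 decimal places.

(-1.1360, -0.5339)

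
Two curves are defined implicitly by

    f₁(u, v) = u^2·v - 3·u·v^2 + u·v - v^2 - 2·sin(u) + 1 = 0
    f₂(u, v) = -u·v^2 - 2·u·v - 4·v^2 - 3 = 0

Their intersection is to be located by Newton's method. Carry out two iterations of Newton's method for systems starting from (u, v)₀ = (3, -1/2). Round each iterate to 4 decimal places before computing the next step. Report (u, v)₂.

(23.3142, -0.3983)

At (3, -1/2): F = (-7.782240, -1.7500).
Jacobian J = [[2·u·v - 3·v^2 + v - 2·cos(u), u^2 - 6·u·v + u - 2·v], [-v^2 - 2·v, -2·u·v - 2·u - 8·v]].
At the point, J = [[-2.270015, 22.0000], [0.7500, 1.0000]] (det J = -18.770015).
Solving J·Δ = −F gives Δ = (1.6365, 0.5226).
Then the next iterate is (u, v)₁ = (4.6365, 0.0226).
Round to (4.6365, 0.0226) and repeat: F = (3.577249, -3.213981), J = [[0.382270, 25.459723], [-0.045711, -9.663370]].
Δ = (18.6777, -0.4209), so (u, v)₂ = (23.3142, -0.3983).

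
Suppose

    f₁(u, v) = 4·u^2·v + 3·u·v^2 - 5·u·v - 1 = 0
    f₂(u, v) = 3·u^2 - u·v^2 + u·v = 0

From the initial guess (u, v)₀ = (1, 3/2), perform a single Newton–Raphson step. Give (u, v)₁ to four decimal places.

At (1, 3/2): F = (4.2500, 2.2500).
Jacobian J = [[8·u·v + 3·v^2 - 5·v, 4·u^2 + 6·u·v - 5·u], [6·u - v^2 + v, -2·u·v + u]].
At the point, J = [[11.2500, 8.0000], [5.2500, -2.0000]] (det J = -64.5000).
Solving J·Δ = −F gives Δ = (-0.4109, 0.0465).
Then the next iterate is (u, v)₁ = (0.5891, 1.5465).

(0.5891, 1.5465)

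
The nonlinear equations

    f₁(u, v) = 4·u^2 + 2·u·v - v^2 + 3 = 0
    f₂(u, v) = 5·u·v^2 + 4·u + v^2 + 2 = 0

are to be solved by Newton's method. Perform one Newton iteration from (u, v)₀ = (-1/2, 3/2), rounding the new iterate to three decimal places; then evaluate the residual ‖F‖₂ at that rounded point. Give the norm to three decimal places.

At (-1/2, 3/2): F = (0.250, -3.375).
Jacobian J = [[8·u + 2·v, 2·u - 2·v], [5·v^2 + 4, 10·u·v + 2·v]].
At the point, J = [[-1.000, -4.000], [15.250, -4.500]] (det J = 65.500).
Solving J·Δ = −F gives Δ = (0.223, 0.007).
Then the next iterate is (u, v)₁ = (-0.277, 1.507).
Re-evaluating at (-0.277, 1.507): F = (0.20099, 0.01765), so ‖F‖₂ = 0.202.

0.202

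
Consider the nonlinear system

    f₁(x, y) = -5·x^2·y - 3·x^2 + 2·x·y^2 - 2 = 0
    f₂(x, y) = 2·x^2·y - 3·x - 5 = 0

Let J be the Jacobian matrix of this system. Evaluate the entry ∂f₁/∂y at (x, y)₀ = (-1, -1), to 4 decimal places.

-1.0000

∂f₁/∂y = -5·x^2 + 4·x·y.
At (-1, -1) this is -1.0000.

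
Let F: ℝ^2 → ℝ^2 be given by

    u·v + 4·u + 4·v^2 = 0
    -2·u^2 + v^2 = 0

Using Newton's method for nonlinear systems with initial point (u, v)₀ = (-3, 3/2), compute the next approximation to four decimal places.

(-1.6967, 1.5369)

At (-3, 3/2): F = (-7.5000, -15.7500).
Jacobian J = [[v + 4, u + 8·v], [-4·u, 2·v]].
At the point, J = [[5.5000, 9.0000], [12.0000, 3.0000]] (det J = -91.5000).
Solving J·Δ = −F gives Δ = (1.3033, 0.0369).
Then the next iterate is (u, v)₁ = (-1.6967, 1.5369).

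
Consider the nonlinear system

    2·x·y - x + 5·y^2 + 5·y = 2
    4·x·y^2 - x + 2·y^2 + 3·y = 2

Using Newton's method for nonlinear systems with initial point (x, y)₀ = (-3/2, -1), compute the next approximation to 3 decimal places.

(-5.111, 0.667)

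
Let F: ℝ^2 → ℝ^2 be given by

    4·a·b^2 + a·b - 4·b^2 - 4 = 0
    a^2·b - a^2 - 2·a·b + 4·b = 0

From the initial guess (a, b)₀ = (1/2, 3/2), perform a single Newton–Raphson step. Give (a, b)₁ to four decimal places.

(0.4877, 0.0675)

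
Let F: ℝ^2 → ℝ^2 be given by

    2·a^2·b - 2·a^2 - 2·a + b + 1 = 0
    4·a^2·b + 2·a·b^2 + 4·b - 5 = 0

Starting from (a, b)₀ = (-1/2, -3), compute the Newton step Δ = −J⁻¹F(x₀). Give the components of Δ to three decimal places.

At (-1/2, -3): F = (-3.000, -29.000).
Jacobian J = [[4·a·b - 4·a - 2, 2·a^2 + 1], [8·a·b + 2·b^2, 4·a^2 + 4·a·b + 4]].
At the point, J = [[6.000, 1.500], [30.000, 11.000]] (det J = 21.000).
Solving J·Δ = −F gives Δ = (-0.500, 4.000).

(-0.500, 4.000)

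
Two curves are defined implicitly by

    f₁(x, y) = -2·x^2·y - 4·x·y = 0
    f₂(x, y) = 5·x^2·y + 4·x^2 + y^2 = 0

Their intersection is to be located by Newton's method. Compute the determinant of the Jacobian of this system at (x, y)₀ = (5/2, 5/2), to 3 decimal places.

J = [[-4·x·y - 4·y, -2·x^2 - 4·x], [10·x·y + 8·x, 5·x^2 + 2·y]].
At the point, J = [[-35.000, -22.500], [82.500, 36.250]].
det J = 587.500.

587.500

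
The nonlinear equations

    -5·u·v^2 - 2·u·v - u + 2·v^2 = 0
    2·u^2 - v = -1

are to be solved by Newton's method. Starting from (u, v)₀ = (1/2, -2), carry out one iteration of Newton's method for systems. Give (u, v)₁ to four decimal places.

(0.7000, 1.9000)

At (1/2, -2): F = (-0.5000, 3.5000).
Jacobian J = [[-5·v^2 - 2·v - 1, -10·u·v - 2·u + 4·v], [4·u, -1]].
At the point, J = [[-17.0000, 1.0000], [2.0000, -1.0000]] (det J = 15.0000).
Solving J·Δ = −F gives Δ = (0.2000, 3.9000).
Then the next iterate is (u, v)₁ = (0.7000, 1.9000).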